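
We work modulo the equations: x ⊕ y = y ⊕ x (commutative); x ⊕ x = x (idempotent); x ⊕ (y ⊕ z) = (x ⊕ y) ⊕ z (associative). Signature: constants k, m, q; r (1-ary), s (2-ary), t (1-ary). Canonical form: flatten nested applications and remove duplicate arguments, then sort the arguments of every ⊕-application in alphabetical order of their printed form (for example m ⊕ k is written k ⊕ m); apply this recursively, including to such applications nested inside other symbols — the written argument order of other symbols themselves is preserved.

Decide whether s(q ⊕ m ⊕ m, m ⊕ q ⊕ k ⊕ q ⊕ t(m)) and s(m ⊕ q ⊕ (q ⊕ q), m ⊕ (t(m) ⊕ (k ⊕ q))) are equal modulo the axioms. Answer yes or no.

Left:  s(q ⊕ m ⊕ m, m ⊕ q ⊕ k ⊕ q ⊕ t(m))
  Focus inside:  m ⊕ q ⊕ k ⊕ q ⊕ t(m)
  Deduplicate:  drop duplicate q
  Sort:  k ⊕ m ⊕ q ⊕ t(m)
  Put back:  s(m ⊕ q, k ⊕ m ⊕ q ⊕ t(m))
Right:  s(m ⊕ q ⊕ (q ⊕ q), m ⊕ (t(m) ⊕ (k ⊕ q)))
  Work inside:  m ⊕ (t(m) ⊕ (k ⊕ q))
  Un-nest:  m ⊕ t(m) ⊕ k ⊕ q
  Sort:  k ⊕ m ⊕ q ⊕ t(m)
  Rebuild:  s(m ⊕ q, k ⊕ m ⊕ q ⊕ t(m))

Answer: yes — both canonical forms are s(m ⊕ q, k ⊕ m ⊕ q ⊕ t(m))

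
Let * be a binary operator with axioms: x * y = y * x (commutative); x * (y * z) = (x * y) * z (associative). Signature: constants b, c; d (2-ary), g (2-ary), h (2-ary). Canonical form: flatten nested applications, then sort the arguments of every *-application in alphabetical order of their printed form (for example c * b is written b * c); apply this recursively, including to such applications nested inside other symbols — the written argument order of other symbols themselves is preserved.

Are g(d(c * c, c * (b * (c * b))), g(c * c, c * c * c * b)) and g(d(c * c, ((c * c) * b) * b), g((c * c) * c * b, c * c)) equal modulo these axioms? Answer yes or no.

Answer: no — g(d(c * c, b * b * c * c), g(c * c, b * c * c * c)) vs g(d(c * c, b * b * c * c), g(b * c * c * c, c * c))

Derivation:
Left:  g(d(c * c, c * (b * (c * b))), g(c * c, c * c * c * b))
  Descend into:  c * (b * (c * b))
  Un-nest:  c * b * c * b
  Order the arguments:  b * b * c * c
  Put back:  g(d(c * c, b * b * c * c), g(c * c, b * c * c * c))
Right:  g(d(c * c, ((c * c) * b) * b), g((c * c) * c * b, c * c))
  Focus inside:  ((c * c) * b) * b
  Flatten:  c * c * b * b
  Sort arguments:  b * b * c * c
  Rebuild:  g(d(c * c, b * b * c * c), g(b * c * c * c, c * c))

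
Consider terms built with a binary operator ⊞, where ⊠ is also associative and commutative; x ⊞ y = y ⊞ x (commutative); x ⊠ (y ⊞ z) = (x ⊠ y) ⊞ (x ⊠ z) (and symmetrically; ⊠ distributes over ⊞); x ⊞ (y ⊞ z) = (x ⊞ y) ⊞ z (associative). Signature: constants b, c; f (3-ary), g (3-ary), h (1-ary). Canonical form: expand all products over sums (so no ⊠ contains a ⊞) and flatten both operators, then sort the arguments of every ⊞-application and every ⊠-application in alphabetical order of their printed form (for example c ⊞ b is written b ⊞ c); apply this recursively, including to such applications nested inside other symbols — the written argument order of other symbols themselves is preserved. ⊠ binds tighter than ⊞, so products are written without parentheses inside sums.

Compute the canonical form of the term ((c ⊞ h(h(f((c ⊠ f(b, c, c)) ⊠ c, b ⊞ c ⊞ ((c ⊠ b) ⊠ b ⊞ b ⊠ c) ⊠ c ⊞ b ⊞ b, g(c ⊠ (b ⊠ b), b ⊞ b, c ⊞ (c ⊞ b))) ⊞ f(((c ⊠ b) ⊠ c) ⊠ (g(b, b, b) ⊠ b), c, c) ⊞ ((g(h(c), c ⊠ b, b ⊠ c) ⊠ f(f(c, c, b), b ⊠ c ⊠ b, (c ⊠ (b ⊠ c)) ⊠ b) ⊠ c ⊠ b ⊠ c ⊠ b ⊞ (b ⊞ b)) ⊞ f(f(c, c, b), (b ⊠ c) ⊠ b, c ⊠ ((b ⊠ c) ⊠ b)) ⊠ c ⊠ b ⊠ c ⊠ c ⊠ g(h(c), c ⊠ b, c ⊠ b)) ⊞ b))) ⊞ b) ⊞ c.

Distribute:  c ⊞ h(h(b ⊞ b ⊞ b ⊞ b ⊠ b ⊠ c ⊠ c ⊠ f(f(c, c, b), b ⊠ b ⊠ c, b ⊠ b ⊠ c ⊠ c) ⊠ g(h(c), b ⊠ c, b ⊠ c) ⊞ b ⊠ c ⊠ c ⊠ c ⊠ f(f(c, c, b), b ⊠ b ⊠ c, b ⊠ b ⊠ c ⊠ c) ⊠ g(h(c), b ⊠ c, b ⊠ c) ⊞ f(b ⊠ b ⊠ c ⊠ c ⊠ g(b, b, b), c, c) ⊞ f(c ⊠ c ⊠ f(b, c, c), b ⊞ b ⊞ b ⊞ b ⊠ b ⊠ c ⊠ c ⊞ b ⊠ c ⊠ c ⊞ c, g(b ⊠ b ⊠ c, b ⊞ b, b ⊞ c ⊞ c)))) ⊞ b ⊞ c
Sort:  b ⊞ c ⊞ c ⊞ h(h(b ⊞ b ⊞ b ⊞ b ⊠ b ⊠ c ⊠ c ⊠ f(f(c, c, b), b ⊠ b ⊠ c, b ⊠ b ⊠ c ⊠ c) ⊠ g(h(c), b ⊠ c, b ⊠ c) ⊞ b ⊠ c ⊠ c ⊠ c ⊠ f(f(c, c, b), b ⊠ b ⊠ c, b ⊠ b ⊠ c ⊠ c) ⊠ g(h(c), b ⊠ c, b ⊠ c) ⊞ f(b ⊠ b ⊠ c ⊠ c ⊠ g(b, b, b), c, c) ⊞ f(c ⊠ c ⊠ f(b, c, c), b ⊞ b ⊞ b ⊞ b ⊠ b ⊠ c ⊠ c ⊞ b ⊠ c ⊠ c ⊞ c, g(b ⊠ b ⊠ c, b ⊞ b, b ⊞ c ⊞ c))))

Answer: b ⊞ c ⊞ c ⊞ h(h(b ⊞ b ⊞ b ⊞ b ⊠ b ⊠ c ⊠ c ⊠ f(f(c, c, b), b ⊠ b ⊠ c, b ⊠ b ⊠ c ⊠ c) ⊠ g(h(c), b ⊠ c, b ⊠ c) ⊞ b ⊠ c ⊠ c ⊠ c ⊠ f(f(c, c, b), b ⊠ b ⊠ c, b ⊠ b ⊠ c ⊠ c) ⊠ g(h(c), b ⊠ c, b ⊠ c) ⊞ f(b ⊠ b ⊠ c ⊠ c ⊠ g(b, b, b), c, c) ⊞ f(c ⊠ c ⊠ f(b, c, c), b ⊞ b ⊞ b ⊞ b ⊠ b ⊠ c ⊠ c ⊞ b ⊠ c ⊠ c ⊞ c, g(b ⊠ b ⊠ c, b ⊞ b, b ⊞ c ⊞ c))))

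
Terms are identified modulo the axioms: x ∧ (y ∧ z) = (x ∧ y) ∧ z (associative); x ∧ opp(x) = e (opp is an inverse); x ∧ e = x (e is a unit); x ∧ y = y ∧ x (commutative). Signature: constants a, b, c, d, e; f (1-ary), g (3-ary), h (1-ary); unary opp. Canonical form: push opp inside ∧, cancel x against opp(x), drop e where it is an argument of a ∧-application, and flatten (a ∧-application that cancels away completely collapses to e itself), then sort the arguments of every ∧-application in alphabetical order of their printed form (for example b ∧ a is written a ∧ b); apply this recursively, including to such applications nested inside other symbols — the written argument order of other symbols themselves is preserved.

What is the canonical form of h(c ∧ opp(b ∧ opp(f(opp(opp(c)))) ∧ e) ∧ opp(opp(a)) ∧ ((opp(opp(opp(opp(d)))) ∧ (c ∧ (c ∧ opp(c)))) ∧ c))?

Answer: h(a ∧ c ∧ c ∧ c ∧ d ∧ f(c) ∧ opp(b))

Derivation:
Work inside:  c ∧ opp(b ∧ opp(f(opp(opp(c)))) ∧ e) ∧ opp(opp(a)) ∧ ((opp(opp(opp(opp(d)))) ∧ (c ∧ (c ∧ opp(c)))) ∧ c)
Push opp inside:  distribute opp over ∧ and collapse double opp
Combine occurrences:  c ∧ c ∧ c ∧ opp(b) ∧ f(c) ∧ a ∧ d
Sort:  a ∧ c ∧ c ∧ c ∧ d ∧ f(c) ∧ opp(b)
Reassemble:  h(a ∧ c ∧ c ∧ c ∧ d ∧ f(c) ∧ opp(b))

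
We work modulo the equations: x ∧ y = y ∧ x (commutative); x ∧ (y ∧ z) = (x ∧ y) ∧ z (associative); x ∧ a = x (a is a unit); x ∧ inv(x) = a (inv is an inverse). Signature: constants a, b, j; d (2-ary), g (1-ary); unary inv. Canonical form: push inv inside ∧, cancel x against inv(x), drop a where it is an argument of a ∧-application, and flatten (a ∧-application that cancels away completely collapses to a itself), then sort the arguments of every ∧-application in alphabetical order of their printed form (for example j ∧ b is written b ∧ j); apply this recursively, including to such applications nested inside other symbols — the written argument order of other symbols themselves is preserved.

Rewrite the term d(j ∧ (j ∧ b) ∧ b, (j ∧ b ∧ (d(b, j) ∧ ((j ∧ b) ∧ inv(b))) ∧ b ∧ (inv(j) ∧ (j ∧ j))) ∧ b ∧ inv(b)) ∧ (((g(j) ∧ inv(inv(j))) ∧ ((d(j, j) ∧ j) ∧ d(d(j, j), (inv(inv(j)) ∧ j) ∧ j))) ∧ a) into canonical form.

Answer: d(b ∧ b ∧ j ∧ j, b ∧ b ∧ d(b, j) ∧ j ∧ j ∧ j) ∧ d(d(j, j), j ∧ j ∧ j) ∧ d(j, j) ∧ g(j) ∧ j ∧ j

Derivation:
Push inv inside:  distribute inv over ∧ and collapse double inv
Collect terms:  d(b ∧ b ∧ j ∧ j, b ∧ b ∧ d(b, j) ∧ j ∧ j ∧ j) ∧ g(j) ∧ j ∧ j ∧ d(j, j) ∧ d(d(j, j), j ∧ j ∧ j)
Sort arguments:  d(b ∧ b ∧ j ∧ j, b ∧ b ∧ d(b, j) ∧ j ∧ j ∧ j) ∧ d(d(j, j), j ∧ j ∧ j) ∧ d(j, j) ∧ g(j) ∧ j ∧ j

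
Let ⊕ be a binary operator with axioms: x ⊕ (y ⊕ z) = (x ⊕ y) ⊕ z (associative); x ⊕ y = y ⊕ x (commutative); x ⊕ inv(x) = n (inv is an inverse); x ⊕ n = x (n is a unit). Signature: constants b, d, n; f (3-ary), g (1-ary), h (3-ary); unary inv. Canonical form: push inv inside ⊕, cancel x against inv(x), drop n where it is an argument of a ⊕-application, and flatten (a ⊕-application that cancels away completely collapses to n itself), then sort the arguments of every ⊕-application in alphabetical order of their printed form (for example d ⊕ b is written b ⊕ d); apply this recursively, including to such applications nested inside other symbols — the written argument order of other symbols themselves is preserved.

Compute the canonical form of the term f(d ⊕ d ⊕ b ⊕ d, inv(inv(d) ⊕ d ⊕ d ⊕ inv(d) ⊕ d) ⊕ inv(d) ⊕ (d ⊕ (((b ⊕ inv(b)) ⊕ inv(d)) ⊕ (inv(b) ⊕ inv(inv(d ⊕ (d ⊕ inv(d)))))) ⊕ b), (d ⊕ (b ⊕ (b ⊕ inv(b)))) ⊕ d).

Answer: f(b ⊕ d ⊕ d ⊕ d, inv(d), b ⊕ d ⊕ d)

Derivation:
Focus inside:  inv(inv(d) ⊕ d ⊕ d ⊕ inv(d) ⊕ d) ⊕ inv(d) ⊕ (d ⊕ (((b ⊕ inv(b)) ⊕ inv(d)) ⊕ (inv(b) ⊕ inv(inv(d ⊕ (d ⊕ inv(d)))))) ⊕ b)
Push inv inside:  distribute inv over ⊕ and collapse double inv
Inverses cancel:  b cancels
Combine occurrences:  inv(d)
Rebuild:  f(b ⊕ d ⊕ d ⊕ d, inv(d), b ⊕ d ⊕ d)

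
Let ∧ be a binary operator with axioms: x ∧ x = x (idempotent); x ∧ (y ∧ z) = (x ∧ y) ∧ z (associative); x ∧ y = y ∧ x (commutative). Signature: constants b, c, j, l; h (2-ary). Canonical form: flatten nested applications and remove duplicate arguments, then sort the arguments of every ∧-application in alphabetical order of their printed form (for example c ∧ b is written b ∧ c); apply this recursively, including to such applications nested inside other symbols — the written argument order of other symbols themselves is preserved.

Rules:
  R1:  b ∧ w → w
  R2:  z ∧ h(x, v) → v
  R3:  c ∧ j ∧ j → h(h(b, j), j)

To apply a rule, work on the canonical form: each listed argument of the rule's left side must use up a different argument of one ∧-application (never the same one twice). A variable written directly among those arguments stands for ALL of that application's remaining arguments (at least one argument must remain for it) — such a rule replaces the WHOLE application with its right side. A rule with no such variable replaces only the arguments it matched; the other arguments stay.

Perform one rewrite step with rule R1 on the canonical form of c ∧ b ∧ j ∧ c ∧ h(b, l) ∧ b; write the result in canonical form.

Answer: c ∧ h(b, l) ∧ j

Derivation:
Canonical form:  b ∧ c ∧ h(b, l) ∧ j
Match R1:  consume b;  w := c ∧ h(b, l) ∧ j
The variable takes the whole remainder — replace the entire application.
New term:  c ∧ h(b, l) ∧ j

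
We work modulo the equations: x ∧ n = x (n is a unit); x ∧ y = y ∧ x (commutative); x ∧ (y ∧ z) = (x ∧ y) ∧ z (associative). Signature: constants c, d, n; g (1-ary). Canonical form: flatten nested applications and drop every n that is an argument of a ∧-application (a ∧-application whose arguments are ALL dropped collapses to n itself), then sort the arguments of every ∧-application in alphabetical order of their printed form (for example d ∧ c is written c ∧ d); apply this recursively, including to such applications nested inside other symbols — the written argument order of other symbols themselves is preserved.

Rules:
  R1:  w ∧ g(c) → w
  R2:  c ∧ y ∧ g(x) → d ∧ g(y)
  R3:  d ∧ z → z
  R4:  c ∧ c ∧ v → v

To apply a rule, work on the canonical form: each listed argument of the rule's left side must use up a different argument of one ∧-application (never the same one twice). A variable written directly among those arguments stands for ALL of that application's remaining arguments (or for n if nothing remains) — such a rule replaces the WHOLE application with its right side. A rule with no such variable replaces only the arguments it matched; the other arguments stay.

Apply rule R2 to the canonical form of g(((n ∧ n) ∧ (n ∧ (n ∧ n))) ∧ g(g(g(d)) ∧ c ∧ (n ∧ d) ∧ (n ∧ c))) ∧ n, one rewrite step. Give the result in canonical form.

Answer: g(g(d ∧ g(c ∧ d)))

Derivation:
Canonical form:  g(g(c ∧ c ∧ d ∧ g(g(d))))
Apply R2:  consuming c, g(g(d));  x := g(d), y := c ∧ d
The variable takes the whole remainder — replace the entire application.
New term:  g(g(d ∧ g(c ∧ d)))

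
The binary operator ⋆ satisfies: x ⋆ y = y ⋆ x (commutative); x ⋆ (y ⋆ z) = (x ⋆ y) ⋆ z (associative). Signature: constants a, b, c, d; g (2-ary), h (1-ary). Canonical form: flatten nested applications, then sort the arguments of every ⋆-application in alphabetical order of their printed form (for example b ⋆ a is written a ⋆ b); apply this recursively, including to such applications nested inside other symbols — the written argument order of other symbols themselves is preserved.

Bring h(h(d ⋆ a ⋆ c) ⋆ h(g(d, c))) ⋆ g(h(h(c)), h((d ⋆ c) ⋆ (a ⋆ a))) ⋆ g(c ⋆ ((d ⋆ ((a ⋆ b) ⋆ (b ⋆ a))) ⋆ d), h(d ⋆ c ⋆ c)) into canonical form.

Canonicalize subterm:  h(h(d ⋆ a ⋆ c) ⋆ h(g(d, c)))  →  h(h(a ⋆ c ⋆ d) ⋆ h(g(d, c)))
Inside:  g(h(h(c)), h((d ⋆ c) ⋆ (a ⋆ a)))  →  g(h(h(c)), h(a ⋆ a ⋆ c ⋆ d))
Canonicalize subterm:  g(c ⋆ ((d ⋆ ((a ⋆ b) ⋆ (b ⋆ a))) ⋆ d), h(d ⋆ c ⋆ c))  →  g(a ⋆ a ⋆ b ⋆ b ⋆ c ⋆ d ⋆ d, h(c ⋆ c ⋆ d))
Order the arguments:  g(a ⋆ a ⋆ b ⋆ b ⋆ c ⋆ d ⋆ d, h(c ⋆ c ⋆ d)) ⋆ g(h(h(c)), h(a ⋆ a ⋆ c ⋆ d)) ⋆ h(h(a ⋆ c ⋆ d) ⋆ h(g(d, c)))

Answer: g(a ⋆ a ⋆ b ⋆ b ⋆ c ⋆ d ⋆ d, h(c ⋆ c ⋆ d)) ⋆ g(h(h(c)), h(a ⋆ a ⋆ c ⋆ d)) ⋆ h(h(a ⋆ c ⋆ d) ⋆ h(g(d, c)))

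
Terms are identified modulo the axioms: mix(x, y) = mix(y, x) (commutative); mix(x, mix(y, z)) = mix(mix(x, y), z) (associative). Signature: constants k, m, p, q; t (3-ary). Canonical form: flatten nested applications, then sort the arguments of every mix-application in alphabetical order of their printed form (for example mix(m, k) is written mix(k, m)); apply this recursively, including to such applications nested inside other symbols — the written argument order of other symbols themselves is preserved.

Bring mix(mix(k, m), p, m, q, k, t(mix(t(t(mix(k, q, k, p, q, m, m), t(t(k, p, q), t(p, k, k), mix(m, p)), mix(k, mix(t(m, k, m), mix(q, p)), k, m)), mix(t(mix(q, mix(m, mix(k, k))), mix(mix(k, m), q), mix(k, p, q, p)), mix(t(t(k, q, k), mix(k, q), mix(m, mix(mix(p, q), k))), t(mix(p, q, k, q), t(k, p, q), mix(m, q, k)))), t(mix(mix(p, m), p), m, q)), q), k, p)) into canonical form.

Flatten:  mix(k, m, p, m, q, k, t(mix(t(t(mix(k, q, k, p, q, m, m), t(t(k, p, q), t(p, k, k), mix(m, p)), mix(k, mix(t(m, k, m), mix(q, p)), k, m)), mix(t(mix(q, mix(m, mix(k, k))), mix(mix(k, m), q), mix(k, p, q, p)), mix(t(t(k, q, k), mix(k, q), mix(m, mix(mix(p, q), k))), t(mix(p, q, k, q), t(k, p, q), mix(m, q, k)))), t(mix(mix(p, m), p), m, q)), q), k, p))
Simplify inside:  t(mix(t(t(mix(k, q, k, p, q, m, m), t(t(k, p, q), t(p, k, k), mix(m, p)), mix(k, mix(t(m, k, m), mix(q, p)), k, m)), mix(t(mix(q, mix(m, mix(k, k))), mix(mix(k, m), q), mix(k, p, q, p)), mix(t(t(k, q, k), mix(k, q), mix(m, mix(mix(p, q), k))), t(mix(p, q, k, q), t(k, p, q), mix(m, q, k)))), t(mix(mix(p, m), p), m, q)), q), k, p)  →  t(mix(q, t(t(mix(k, k, m, m, p, q, q), t(t(k, p, q), t(p, k, k), mix(m, p)), mix(k, k, m, p, q, t(m, k, m))), mix(t(mix(k, k, m, q), mix(k, m, q), mix(k, p, p, q)), t(mix(k, p, q, q), t(k, p, q), mix(k, m, q)), t(t(k, q, k), mix(k, q), mix(k, m, p, q))), t(mix(m, p, p), m, q))), k, p)
Order the arguments:  mix(k, k, m, m, p, q, t(mix(q, t(t(mix(k, k, m, m, p, q, q), t(t(k, p, q), t(p, k, k), mix(m, p)), mix(k, k, m, p, q, t(m, k, m))), mix(t(mix(k, k, m, q), mix(k, m, q), mix(k, p, p, q)), t(mix(k, p, q, q), t(k, p, q), mix(k, m, q)), t(t(k, q, k), mix(k, q), mix(k, m, p, q))), t(mix(m, p, p), m, q))), k, p))

Answer: mix(k, k, m, m, p, q, t(mix(q, t(t(mix(k, k, m, m, p, q, q), t(t(k, p, q), t(p, k, k), mix(m, p)), mix(k, k, m, p, q, t(m, k, m))), mix(t(mix(k, k, m, q), mix(k, m, q), mix(k, p, p, q)), t(mix(k, p, q, q), t(k, p, q), mix(k, m, q)), t(t(k, q, k), mix(k, q), mix(k, m, p, q))), t(mix(m, p, p), m, q))), k, p))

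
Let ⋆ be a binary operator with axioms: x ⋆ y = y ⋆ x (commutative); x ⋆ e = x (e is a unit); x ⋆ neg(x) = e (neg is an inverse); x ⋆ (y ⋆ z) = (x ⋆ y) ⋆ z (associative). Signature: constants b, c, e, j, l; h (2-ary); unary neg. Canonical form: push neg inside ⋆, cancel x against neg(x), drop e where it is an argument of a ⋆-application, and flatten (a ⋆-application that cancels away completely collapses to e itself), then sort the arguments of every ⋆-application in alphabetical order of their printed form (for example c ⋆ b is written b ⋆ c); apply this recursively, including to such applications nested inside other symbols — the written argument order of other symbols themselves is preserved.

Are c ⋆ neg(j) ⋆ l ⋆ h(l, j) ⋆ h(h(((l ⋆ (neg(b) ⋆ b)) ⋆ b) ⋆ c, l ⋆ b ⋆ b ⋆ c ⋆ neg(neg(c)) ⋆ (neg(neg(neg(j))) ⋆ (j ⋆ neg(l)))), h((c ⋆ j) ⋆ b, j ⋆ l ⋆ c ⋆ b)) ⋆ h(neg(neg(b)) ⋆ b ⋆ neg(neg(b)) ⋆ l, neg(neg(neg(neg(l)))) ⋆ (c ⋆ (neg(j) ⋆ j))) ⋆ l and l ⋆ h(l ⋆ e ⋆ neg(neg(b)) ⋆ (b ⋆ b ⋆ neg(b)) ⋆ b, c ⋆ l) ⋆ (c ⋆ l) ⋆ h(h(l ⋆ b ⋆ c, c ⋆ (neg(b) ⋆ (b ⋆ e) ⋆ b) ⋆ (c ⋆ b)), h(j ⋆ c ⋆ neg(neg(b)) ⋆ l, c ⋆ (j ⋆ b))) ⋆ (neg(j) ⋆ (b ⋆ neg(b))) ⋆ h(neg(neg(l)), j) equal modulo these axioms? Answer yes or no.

Answer: no — c ⋆ h(b ⋆ b ⋆ b ⋆ l, c ⋆ l) ⋆ h(h(b ⋆ c ⋆ l, b ⋆ b ⋆ c ⋆ c), h(b ⋆ c ⋆ j, b ⋆ c ⋆ j ⋆ l)) ⋆ h(l, j) ⋆ l ⋆ l ⋆ neg(j) vs c ⋆ h(b ⋆ b ⋆ b ⋆ l, c ⋆ l) ⋆ h(h(b ⋆ c ⋆ l, b ⋆ b ⋆ c ⋆ c), h(b ⋆ c ⋆ j ⋆ l, b ⋆ c ⋆ j)) ⋆ h(l, j) ⋆ l ⋆ l ⋆ neg(j)

Derivation:
Left:  c ⋆ neg(j) ⋆ l ⋆ h(l, j) ⋆ h(h(((l ⋆ (neg(b) ⋆ b)) ⋆ b) ⋆ c, l ⋆ b ⋆ b ⋆ c ⋆ neg(neg(c)) ⋆ (neg(neg(neg(j))) ⋆ (j ⋆ neg(l)))), h((c ⋆ j) ⋆ b, j ⋆ l ⋆ c ⋆ b)) ⋆ h(neg(neg(b)) ⋆ b ⋆ neg(neg(b)) ⋆ l, neg(neg(neg(neg(l)))) ⋆ (c ⋆ (neg(j) ⋆ j))) ⋆ l
  Push neg inside:  distribute neg over ⋆ and collapse double neg
  Combine occurrences:  c ⋆ neg(j) ⋆ l ⋆ l ⋆ h(l, j) ⋆ h(h(b ⋆ c ⋆ l, b ⋆ b ⋆ c ⋆ c), h(b ⋆ c ⋆ j, b ⋆ c ⋆ j ⋆ l)) ⋆ h(b ⋆ b ⋆ b ⋆ l, c ⋆ l)
  Sort arguments:  c ⋆ h(b ⋆ b ⋆ b ⋆ l, c ⋆ l) ⋆ h(h(b ⋆ c ⋆ l, b ⋆ b ⋆ c ⋆ c), h(b ⋆ c ⋆ j, b ⋆ c ⋆ j ⋆ l)) ⋆ h(l, j) ⋆ l ⋆ l ⋆ neg(j)
Right:  l ⋆ h(l ⋆ e ⋆ neg(neg(b)) ⋆ (b ⋆ b ⋆ neg(b)) ⋆ b, c ⋆ l) ⋆ (c ⋆ l) ⋆ h(h(l ⋆ b ⋆ c, c ⋆ (neg(b) ⋆ (b ⋆ e) ⋆ b) ⋆ (c ⋆ b)), h(j ⋆ c ⋆ neg(neg(b)) ⋆ l, c ⋆ (j ⋆ b))) ⋆ (neg(j) ⋆ (b ⋆ neg(b))) ⋆ h(neg(neg(l)), j)
  Push neg inside:  distribute neg over ⋆ and collapse double neg
  Inverses cancel:  b cancels
  Collect terms:  l ⋆ l ⋆ h(b ⋆ b ⋆ b ⋆ l, c ⋆ l) ⋆ c ⋆ h(h(b ⋆ c ⋆ l, b ⋆ b ⋆ c ⋆ c), h(b ⋆ c ⋆ j ⋆ l, b ⋆ c ⋆ j)) ⋆ neg(j) ⋆ h(l, j)
  Sort arguments:  c ⋆ h(b ⋆ b ⋆ b ⋆ l, c ⋆ l) ⋆ h(h(b ⋆ c ⋆ l, b ⋆ b ⋆ c ⋆ c), h(b ⋆ c ⋆ j ⋆ l, b ⋆ c ⋆ j)) ⋆ h(l, j) ⋆ l ⋆ l ⋆ neg(j)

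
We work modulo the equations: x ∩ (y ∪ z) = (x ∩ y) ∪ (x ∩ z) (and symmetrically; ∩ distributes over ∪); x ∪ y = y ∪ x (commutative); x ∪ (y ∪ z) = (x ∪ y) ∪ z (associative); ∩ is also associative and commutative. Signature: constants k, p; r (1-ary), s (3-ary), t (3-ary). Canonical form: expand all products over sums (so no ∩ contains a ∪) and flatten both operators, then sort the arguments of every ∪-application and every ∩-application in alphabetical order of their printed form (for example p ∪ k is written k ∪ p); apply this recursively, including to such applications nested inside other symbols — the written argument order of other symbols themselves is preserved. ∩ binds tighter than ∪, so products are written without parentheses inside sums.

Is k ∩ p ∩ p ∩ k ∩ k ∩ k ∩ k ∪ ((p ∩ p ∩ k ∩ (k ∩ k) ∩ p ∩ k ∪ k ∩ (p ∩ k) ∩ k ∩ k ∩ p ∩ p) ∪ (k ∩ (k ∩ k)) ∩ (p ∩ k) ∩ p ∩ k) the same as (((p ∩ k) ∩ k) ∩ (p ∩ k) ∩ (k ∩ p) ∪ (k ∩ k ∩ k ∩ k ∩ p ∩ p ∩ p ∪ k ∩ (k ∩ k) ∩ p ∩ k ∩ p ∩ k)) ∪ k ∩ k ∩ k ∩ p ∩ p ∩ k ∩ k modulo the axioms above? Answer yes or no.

Answer: yes — both canonical forms are k ∩ k ∩ k ∩ k ∩ k ∩ p ∩ p ∪ k ∩ k ∩ k ∩ k ∩ k ∩ p ∩ p ∪ k ∩ k ∩ k ∩ k ∩ p ∩ p ∩ p ∪ k ∩ k ∩ k ∩ k ∩ p ∩ p ∩ p

Derivation:
Left:  k ∩ p ∩ p ∩ k ∩ k ∩ k ∩ k ∪ ((p ∩ p ∩ k ∩ (k ∩ k) ∩ p ∩ k ∪ k ∩ (p ∩ k) ∩ k ∩ k ∩ p ∩ p) ∪ (k ∩ (k ∩ k)) ∩ (p ∩ k) ∩ p ∩ k)
  Flatten:  k ∩ k ∩ k ∩ k ∩ k ∩ p ∩ p ∪ k ∩ k ∩ k ∩ k ∩ p ∩ p ∩ p ∪ k ∩ k ∩ k ∩ k ∩ p ∩ p ∩ p ∪ k ∩ k ∩ k ∩ k ∩ k ∩ p ∩ p
  Order the arguments:  k ∩ k ∩ k ∩ k ∩ k ∩ p ∩ p ∪ k ∩ k ∩ k ∩ k ∩ k ∩ p ∩ p ∪ k ∩ k ∩ k ∩ k ∩ p ∩ p ∩ p ∪ k ∩ k ∩ k ∩ k ∩ p ∩ p ∩ p
Right:  (((p ∩ k) ∩ k) ∩ (p ∩ k) ∩ (k ∩ p) ∪ (k ∩ k ∩ k ∩ k ∩ p ∩ p ∩ p ∪ k ∩ (k ∩ k) ∩ p ∩ k ∩ p ∩ k)) ∪ k ∩ k ∩ k ∩ p ∩ p ∩ k ∩ k
  Merge nested applications:  k ∩ k ∩ k ∩ k ∩ p ∩ p ∩ p ∪ k ∩ k ∩ k ∩ k ∩ p ∩ p ∩ p ∪ k ∩ k ∩ k ∩ k ∩ k ∩ p ∩ p ∪ k ∩ k ∩ k ∩ k ∩ k ∩ p ∩ p
  Order the arguments:  k ∩ k ∩ k ∩ k ∩ k ∩ p ∩ p ∪ k ∩ k ∩ k ∩ k ∩ k ∩ p ∩ p ∪ k ∩ k ∩ k ∩ k ∩ p ∩ p ∩ p ∪ k ∩ k ∩ k ∩ k ∩ p ∩ p ∩ p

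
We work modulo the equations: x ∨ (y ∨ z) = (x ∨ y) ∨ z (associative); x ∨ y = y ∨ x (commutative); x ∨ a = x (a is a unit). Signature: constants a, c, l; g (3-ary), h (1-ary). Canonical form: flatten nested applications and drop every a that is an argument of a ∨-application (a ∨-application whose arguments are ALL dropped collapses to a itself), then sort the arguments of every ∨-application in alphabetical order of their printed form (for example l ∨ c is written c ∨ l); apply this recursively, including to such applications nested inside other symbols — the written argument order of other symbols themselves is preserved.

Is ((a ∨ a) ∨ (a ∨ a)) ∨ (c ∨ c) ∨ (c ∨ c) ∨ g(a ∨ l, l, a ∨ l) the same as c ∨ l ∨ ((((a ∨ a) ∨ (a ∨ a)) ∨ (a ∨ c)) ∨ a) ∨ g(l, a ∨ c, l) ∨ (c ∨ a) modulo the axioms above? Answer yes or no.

Answer: no — c ∨ c ∨ c ∨ c ∨ g(l, l, l) vs c ∨ c ∨ c ∨ g(l, c, l) ∨ l

Derivation:
Left:  ((a ∨ a) ∨ (a ∨ a)) ∨ (c ∨ c) ∨ (c ∨ c) ∨ g(a ∨ l, l, a ∨ l)
  Merge nested applications:  a ∨ a ∨ a ∨ a ∨ c ∨ c ∨ c ∨ c ∨ g(a ∨ l, l, a ∨ l)
  Simplify inside:  g(a ∨ l, l, a ∨ l)  →  g(l, l, l)
  Drop the unit:  drop a (×4)
  Sort arguments:  c ∨ c ∨ c ∨ c ∨ g(l, l, l)
Right:  c ∨ l ∨ ((((a ∨ a) ∨ (a ∨ a)) ∨ (a ∨ c)) ∨ a) ∨ g(l, a ∨ c, l) ∨ (c ∨ a)
  Merge nested applications:  c ∨ l ∨ a ∨ a ∨ a ∨ a ∨ a ∨ c ∨ a ∨ g(l, a ∨ c, l) ∨ c ∨ a
  Simplify inside:  g(l, a ∨ c, l)  →  g(l, c, l)
  Unit:  drop a (×7)
  Order the arguments:  c ∨ c ∨ c ∨ g(l, c, l) ∨ l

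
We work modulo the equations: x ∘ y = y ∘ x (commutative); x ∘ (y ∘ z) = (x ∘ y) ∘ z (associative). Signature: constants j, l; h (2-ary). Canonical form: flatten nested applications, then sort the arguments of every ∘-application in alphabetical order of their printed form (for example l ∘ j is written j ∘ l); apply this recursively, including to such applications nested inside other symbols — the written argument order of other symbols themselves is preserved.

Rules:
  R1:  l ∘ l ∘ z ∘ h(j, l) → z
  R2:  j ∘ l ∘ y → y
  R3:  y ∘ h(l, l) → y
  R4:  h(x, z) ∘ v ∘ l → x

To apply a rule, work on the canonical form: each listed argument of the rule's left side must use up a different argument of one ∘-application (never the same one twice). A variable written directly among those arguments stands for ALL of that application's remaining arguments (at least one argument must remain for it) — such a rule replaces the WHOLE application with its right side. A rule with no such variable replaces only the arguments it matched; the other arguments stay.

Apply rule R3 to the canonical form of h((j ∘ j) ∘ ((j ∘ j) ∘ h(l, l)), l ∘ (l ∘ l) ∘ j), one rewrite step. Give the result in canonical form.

Canonical form:  h(h(l, l) ∘ j ∘ j ∘ j ∘ j, j ∘ l ∘ l ∘ l)
R3 matches:  uses h(l, l);  y := j ∘ j ∘ j ∘ j
The extension variable absorbs all remaining arguments, so the whole application is rewritten.
Giving:  h(j ∘ j ∘ j ∘ j, j ∘ l ∘ l ∘ l)

Answer: h(j ∘ j ∘ j ∘ j, j ∘ l ∘ l ∘ l)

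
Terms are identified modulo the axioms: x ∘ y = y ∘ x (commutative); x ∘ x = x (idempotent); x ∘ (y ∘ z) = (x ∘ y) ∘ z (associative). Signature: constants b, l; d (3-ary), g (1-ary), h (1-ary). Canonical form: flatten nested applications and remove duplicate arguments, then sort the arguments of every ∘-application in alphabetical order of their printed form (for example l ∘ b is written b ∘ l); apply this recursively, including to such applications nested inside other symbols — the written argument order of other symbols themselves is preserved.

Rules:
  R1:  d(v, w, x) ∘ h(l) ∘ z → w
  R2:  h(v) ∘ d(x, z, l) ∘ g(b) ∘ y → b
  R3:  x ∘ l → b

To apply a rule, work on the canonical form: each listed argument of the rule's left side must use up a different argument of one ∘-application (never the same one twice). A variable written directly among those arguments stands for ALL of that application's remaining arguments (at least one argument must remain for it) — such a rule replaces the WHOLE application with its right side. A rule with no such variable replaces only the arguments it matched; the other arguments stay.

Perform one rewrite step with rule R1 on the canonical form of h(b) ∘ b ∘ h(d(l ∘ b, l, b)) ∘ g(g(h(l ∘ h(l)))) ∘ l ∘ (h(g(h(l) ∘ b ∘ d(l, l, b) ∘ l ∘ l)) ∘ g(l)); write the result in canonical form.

Answer: b ∘ g(g(h(h(l) ∘ l))) ∘ g(l) ∘ h(b) ∘ h(d(b ∘ l, l, b)) ∘ h(g(l)) ∘ l

Derivation:
Canonical form:  b ∘ g(g(h(h(l) ∘ l))) ∘ g(l) ∘ h(b) ∘ h(d(b ∘ l, l, b)) ∘ h(g(b ∘ d(l, l, b) ∘ h(l) ∘ l)) ∘ l
Match R1:  consume d(l, l, b), h(l);  v := l, w := l, x := b, z := b ∘ l
The variable takes the whole remainder — replace the entire application.
New term:  b ∘ g(g(h(h(l) ∘ l))) ∘ g(l) ∘ h(b) ∘ h(d(b ∘ l, l, b)) ∘ h(g(l)) ∘ l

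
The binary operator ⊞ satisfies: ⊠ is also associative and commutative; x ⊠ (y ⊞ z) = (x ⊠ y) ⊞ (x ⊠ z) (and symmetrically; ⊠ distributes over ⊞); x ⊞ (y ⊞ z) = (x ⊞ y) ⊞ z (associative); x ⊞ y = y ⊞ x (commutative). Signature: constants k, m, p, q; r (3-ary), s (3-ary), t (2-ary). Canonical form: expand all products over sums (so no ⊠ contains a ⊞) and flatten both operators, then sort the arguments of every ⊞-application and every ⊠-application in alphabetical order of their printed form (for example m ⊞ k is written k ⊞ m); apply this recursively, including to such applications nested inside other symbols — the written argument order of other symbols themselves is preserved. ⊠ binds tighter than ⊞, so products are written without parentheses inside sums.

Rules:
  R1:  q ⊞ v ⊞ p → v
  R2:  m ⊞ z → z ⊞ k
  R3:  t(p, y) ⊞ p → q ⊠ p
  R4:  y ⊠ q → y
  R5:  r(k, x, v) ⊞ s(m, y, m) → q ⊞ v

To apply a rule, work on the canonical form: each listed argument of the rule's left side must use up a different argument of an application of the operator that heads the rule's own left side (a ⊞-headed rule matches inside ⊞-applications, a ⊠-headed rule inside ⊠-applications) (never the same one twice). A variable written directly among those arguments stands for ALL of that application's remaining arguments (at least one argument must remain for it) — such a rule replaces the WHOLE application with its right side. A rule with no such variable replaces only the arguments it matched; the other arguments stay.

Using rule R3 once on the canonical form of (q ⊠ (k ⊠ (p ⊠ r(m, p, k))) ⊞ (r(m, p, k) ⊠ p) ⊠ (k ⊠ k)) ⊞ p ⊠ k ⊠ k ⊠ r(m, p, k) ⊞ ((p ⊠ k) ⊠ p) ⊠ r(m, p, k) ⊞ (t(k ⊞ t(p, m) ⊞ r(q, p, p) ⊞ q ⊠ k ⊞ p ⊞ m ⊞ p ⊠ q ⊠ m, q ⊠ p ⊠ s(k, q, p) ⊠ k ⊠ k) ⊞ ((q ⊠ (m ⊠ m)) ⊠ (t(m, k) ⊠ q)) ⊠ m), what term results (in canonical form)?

Canonical form:  k ⊠ k ⊠ p ⊠ r(m, p, k) ⊞ k ⊠ k ⊠ p ⊠ r(m, p, k) ⊞ k ⊠ p ⊠ p ⊠ r(m, p, k) ⊞ k ⊠ p ⊠ q ⊠ r(m, p, k) ⊞ m ⊠ m ⊠ m ⊠ q ⊠ q ⊠ t(m, k) ⊞ t(k ⊞ k ⊠ q ⊞ m ⊞ m ⊠ p ⊠ q ⊞ p ⊞ r(q, p, p) ⊞ t(p, m), k ⊠ k ⊠ p ⊠ q ⊠ s(k, q, p))
Match R3:  consume p, t(p, m);  y := m
Giving:  k ⊠ k ⊠ p ⊠ r(m, p, k) ⊞ k ⊠ k ⊠ p ⊠ r(m, p, k) ⊞ k ⊠ p ⊠ p ⊠ r(m, p, k) ⊞ k ⊠ p ⊠ q ⊠ r(m, p, k) ⊞ m ⊠ m ⊠ m ⊠ q ⊠ q ⊠ t(m, k) ⊞ t(k ⊞ k ⊠ q ⊞ m ⊞ m ⊠ p ⊠ q ⊞ p ⊠ q ⊞ r(q, p, p), k ⊠ k ⊠ p ⊠ q ⊠ s(k, q, p))

Answer: k ⊠ k ⊠ p ⊠ r(m, p, k) ⊞ k ⊠ k ⊠ p ⊠ r(m, p, k) ⊞ k ⊠ p ⊠ p ⊠ r(m, p, k) ⊞ k ⊠ p ⊠ q ⊠ r(m, p, k) ⊞ m ⊠ m ⊠ m ⊠ q ⊠ q ⊠ t(m, k) ⊞ t(k ⊞ k ⊠ q ⊞ m ⊞ m ⊠ p ⊠ q ⊞ p ⊠ q ⊞ r(q, p, p), k ⊠ k ⊠ p ⊠ q ⊠ s(k, q, p))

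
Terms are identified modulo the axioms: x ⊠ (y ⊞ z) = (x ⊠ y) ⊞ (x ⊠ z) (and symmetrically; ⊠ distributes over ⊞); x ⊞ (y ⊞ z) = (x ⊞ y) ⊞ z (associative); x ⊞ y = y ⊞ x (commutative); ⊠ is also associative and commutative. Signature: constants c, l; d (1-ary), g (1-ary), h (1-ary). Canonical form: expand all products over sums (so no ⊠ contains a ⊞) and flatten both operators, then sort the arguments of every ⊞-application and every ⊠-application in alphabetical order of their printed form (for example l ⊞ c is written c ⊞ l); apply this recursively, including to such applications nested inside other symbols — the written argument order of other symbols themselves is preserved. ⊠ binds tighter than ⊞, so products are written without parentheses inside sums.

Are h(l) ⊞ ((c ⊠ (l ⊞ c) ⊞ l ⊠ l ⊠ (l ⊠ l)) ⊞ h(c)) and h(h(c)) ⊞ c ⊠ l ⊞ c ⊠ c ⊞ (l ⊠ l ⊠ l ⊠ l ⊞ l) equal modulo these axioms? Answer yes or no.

Left:  h(l) ⊞ ((c ⊠ (l ⊞ c) ⊞ l ⊠ l ⊠ (l ⊠ l)) ⊞ h(c))
  Distribute:  h(l) ⊞ c ⊠ l ⊞ c ⊠ c ⊞ l ⊠ l ⊠ l ⊠ l ⊞ h(c)
  Order the arguments:  c ⊠ c ⊞ c ⊠ l ⊞ h(c) ⊞ h(l) ⊞ l ⊠ l ⊠ l ⊠ l
Right:  h(h(c)) ⊞ c ⊠ l ⊞ c ⊠ c ⊞ (l ⊠ l ⊠ l ⊠ l ⊞ l)
  Merge nested applications:  h(h(c)) ⊞ c ⊠ l ⊞ c ⊠ c ⊞ l ⊠ l ⊠ l ⊠ l ⊞ l
  Sort arguments:  c ⊠ c ⊞ c ⊠ l ⊞ h(h(c)) ⊞ l ⊞ l ⊠ l ⊠ l ⊠ l

Answer: no — c ⊠ c ⊞ c ⊠ l ⊞ h(c) ⊞ h(l) ⊞ l ⊠ l ⊠ l ⊠ l vs c ⊠ c ⊞ c ⊠ l ⊞ h(h(c)) ⊞ l ⊞ l ⊠ l ⊠ l ⊠ l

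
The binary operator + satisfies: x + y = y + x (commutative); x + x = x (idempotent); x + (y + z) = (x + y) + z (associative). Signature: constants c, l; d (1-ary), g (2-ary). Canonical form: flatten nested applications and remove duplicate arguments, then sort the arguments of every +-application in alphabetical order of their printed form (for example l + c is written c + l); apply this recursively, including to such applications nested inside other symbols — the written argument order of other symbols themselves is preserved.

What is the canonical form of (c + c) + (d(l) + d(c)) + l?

Answer: c + d(c) + d(l) + l

Derivation:
Un-nest:  c + c + d(l) + d(c) + l
Drop duplicates:  drop duplicate c
Sort:  c + d(c) + d(l) + l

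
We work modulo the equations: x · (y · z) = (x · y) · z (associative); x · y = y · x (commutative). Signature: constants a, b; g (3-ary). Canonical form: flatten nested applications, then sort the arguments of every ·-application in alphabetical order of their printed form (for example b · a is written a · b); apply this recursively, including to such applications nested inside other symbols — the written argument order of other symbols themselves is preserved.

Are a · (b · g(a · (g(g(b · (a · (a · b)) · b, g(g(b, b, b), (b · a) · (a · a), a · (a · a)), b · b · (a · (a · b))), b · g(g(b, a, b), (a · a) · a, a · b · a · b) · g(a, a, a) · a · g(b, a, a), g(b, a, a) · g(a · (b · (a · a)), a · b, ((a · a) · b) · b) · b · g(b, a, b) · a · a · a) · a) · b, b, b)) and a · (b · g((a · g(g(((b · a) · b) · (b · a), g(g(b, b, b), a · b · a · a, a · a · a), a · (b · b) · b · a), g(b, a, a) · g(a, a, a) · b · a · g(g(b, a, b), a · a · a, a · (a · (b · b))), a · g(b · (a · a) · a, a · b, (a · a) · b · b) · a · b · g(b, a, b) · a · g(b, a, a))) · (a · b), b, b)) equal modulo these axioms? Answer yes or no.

Left:  a · (b · g(a · (g(g(b · (a · (a · b)) · b, g(g(b, b, b), (b · a) · (a · a), a · (a · a)), b · b · (a · (a · b))), b · g(g(b, a, b), (a · a) · a, a · b · a · b) · g(a, a, a) · a · g(b, a, a), g(b, a, a) · g(a · (b · (a · a)), a · b, ((a · a) · b) · b) · b · g(b, a, b) · a · a · a) · a) · b, b, b))
  Merge nested applications:  a · b · g(a · (g(g(b · (a · (a · b)) · b, g(g(b, b, b), (b · a) · (a · a), a · (a · a)), b · b · (a · (a · b))), b · g(g(b, a, b), (a · a) · a, a · b · a · b) · g(a, a, a) · a · g(b, a, a), g(b, a, a) · g(a · (b · (a · a)), a · b, ((a · a) · b) · b) · b · g(b, a, b) · a · a · a) · a) · b, b, b)
  Canonicalize subterm:  g(a · (g(g(b · (a · (a · b)) · b, g(g(b, b, b), (b · a) · (a · a), a · (a · a)), b · b · (a · (a · b))), b · g(g(b, a, b), (a · a) · a, a · b · a · b) · g(a, a, a) · a · g(b, a, a), g(b, a, a) · g(a · (b · (a · a)), a · b, ((a · a) · b) · b) · b · g(b, a, b) · a · a · a) · a) · b, b, b)  →  g(a · a · b · g(g(a · a · b · b · b, g(g(b, b, b), a · a · a · b, a · a · a), a · a · b · b · b), a · b · g(a, a, a) · g(b, a, a) · g(g(b, a, b), a · a · a, a · a · b · b), a · a · a · b · g(a · a · a · b, a · b, a · a · b · b) · g(b, a, a) · g(b, a, b)), b, b)
  Sort arguments:  a · b · g(a · a · b · g(g(a · a · b · b · b, g(g(b, b, b), a · a · a · b, a · a · a), a · a · b · b · b), a · b · g(a, a, a) · g(b, a, a) · g(g(b, a, b), a · a · a, a · a · b · b), a · a · a · b · g(a · a · a · b, a · b, a · a · b · b) · g(b, a, a) · g(b, a, b)), b, b)
Right:  a · (b · g((a · g(g(((b · a) · b) · (b · a), g(g(b, b, b), a · b · a · a, a · a · a), a · (b · b) · b · a), g(b, a, a) · g(a, a, a) · b · a · g(g(b, a, b), a · a · a, a · (a · (b · b))), a · g(b · (a · a) · a, a · b, (a · a) · b · b) · a · b · g(b, a, b) · a · g(b, a, a))) · (a · b), b, b))
  Merge nested applications:  a · b · g((a · g(g(((b · a) · b) · (b · a), g(g(b, b, b), a · b · a · a, a · a · a), a · (b · b) · b · a), g(b, a, a) · g(a, a, a) · b · a · g(g(b, a, b), a · a · a, a · (a · (b · b))), a · g(b · (a · a) · a, a · b, (a · a) · b · b) · a · b · g(b, a, b) · a · g(b, a, a))) · (a · b), b, b)
  Canonicalize subterm:  g((a · g(g(((b · a) · b) · (b · a), g(g(b, b, b), a · b · a · a, a · a · a), a · (b · b) · b · a), g(b, a, a) · g(a, a, a) · b · a · g(g(b, a, b), a · a · a, a · (a · (b · b))), a · g(b · (a · a) · a, a · b, (a · a) · b · b) · a · b · g(b, a, b) · a · g(b, a, a))) · (a · b), b, b)  →  g(a · a · b · g(g(a · a · b · b · b, g(g(b, b, b), a · a · a · b, a · a · a), a · a · b · b · b), a · b · g(a, a, a) · g(b, a, a) · g(g(b, a, b), a · a · a, a · a · b · b), a · a · a · b · g(a · a · a · b, a · b, a · a · b · b) · g(b, a, a) · g(b, a, b)), b, b)
  Sort:  a · b · g(a · a · b · g(g(a · a · b · b · b, g(g(b, b, b), a · a · a · b, a · a · a), a · a · b · b · b), a · b · g(a, a, a) · g(b, a, a) · g(g(b, a, b), a · a · a, a · a · b · b), a · a · a · b · g(a · a · a · b, a · b, a · a · b · b) · g(b, a, a) · g(b, a, b)), b, b)

Answer: yes — both canonical forms are a · b · g(a · a · b · g(g(a · a · b · b · b, g(g(b, b, b), a · a · a · b, a · a · a), a · a · b · b · b), a · b · g(a, a, a) · g(b, a, a) · g(g(b, a, b), a · a · a, a · a · b · b), a · a · a · b · g(a · a · a · b, a · b, a · a · b · b) · g(b, a, a) · g(b, a, b)), b, b)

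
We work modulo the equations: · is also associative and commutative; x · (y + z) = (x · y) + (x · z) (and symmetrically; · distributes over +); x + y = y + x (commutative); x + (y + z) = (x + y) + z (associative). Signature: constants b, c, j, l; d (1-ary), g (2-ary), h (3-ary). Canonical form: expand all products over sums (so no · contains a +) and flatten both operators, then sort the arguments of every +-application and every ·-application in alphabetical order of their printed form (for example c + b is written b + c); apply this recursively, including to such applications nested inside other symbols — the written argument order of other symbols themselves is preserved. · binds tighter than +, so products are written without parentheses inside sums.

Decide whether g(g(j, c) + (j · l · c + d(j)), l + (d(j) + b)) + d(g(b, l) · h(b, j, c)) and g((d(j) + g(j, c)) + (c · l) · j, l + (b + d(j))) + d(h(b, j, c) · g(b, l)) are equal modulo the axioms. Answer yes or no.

Left:  g(g(j, c) + (j · l · c + d(j)), l + (d(j) + b)) + d(g(b, l) · h(b, j, c))
  Un-nest:  g(c · j · l + d(j) + g(j, c), b + d(j) + l) + d(g(b, l) · h(b, j, c))
  Sort:  d(g(b, l) · h(b, j, c)) + g(c · j · l + d(j) + g(j, c), b + d(j) + l)
Right:  g((d(j) + g(j, c)) + (c · l) · j, l + (b + d(j))) + d(h(b, j, c) · g(b, l))
  Flatten:  g(c · j · l + d(j) + g(j, c), b + d(j) + l) + d(g(b, l) · h(b, j, c))
  Sort arguments:  d(g(b, l) · h(b, j, c)) + g(c · j · l + d(j) + g(j, c), b + d(j) + l)

Answer: yes — both canonical forms are d(g(b, l) · h(b, j, c)) + g(c · j · l + d(j) + g(j, c), b + d(j) + l)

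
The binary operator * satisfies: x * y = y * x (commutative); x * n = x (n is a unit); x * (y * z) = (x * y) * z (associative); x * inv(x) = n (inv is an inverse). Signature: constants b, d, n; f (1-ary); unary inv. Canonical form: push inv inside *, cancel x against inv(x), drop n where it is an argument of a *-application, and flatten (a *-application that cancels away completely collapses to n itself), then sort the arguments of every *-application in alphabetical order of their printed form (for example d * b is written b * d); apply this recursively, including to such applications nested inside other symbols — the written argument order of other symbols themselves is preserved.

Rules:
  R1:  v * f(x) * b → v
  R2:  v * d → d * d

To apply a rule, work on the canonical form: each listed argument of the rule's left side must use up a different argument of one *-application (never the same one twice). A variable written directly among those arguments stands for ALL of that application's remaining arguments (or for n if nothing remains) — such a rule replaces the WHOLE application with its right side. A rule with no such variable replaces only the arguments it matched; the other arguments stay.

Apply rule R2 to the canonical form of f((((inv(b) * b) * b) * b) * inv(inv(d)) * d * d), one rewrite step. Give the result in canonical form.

Answer: f(d * d)

Derivation:
Canonical form:  f(b * b * d * d * d)
Match R2:  consume d;  v := b * b * d * d
Every leftover argument binds to the variable; the entire application is replaced.
New term:  f(d * d)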